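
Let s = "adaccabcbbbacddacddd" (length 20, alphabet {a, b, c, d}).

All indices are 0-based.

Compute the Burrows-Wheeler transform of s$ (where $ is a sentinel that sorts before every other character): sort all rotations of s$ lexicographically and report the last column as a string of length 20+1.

rank  rotation               last
    0  $adaccabcbbbacddacddd  d
    1  abcbbbacddacddd$adacc  c
    2  accabcbbbacddacddd$ad  d
    3  acddacddd$adaccabcbbb  b
    4  acddd$adaccabcbbbacdd  d
    5  adaccabcbbbacddacddd$  $
    6  bacddacddd$adaccabcbb  b
    7  bbacddacddd$adaccabcb  b
    8  bbbacddacddd$adaccabc  c
    9  bcbbbacddacddd$adacca  a
   10  cabcbbbacddacddd$adac  c
   11  cbbbacddacddd$adaccab  b
   12  ccabcbbbacddacddd$ada  a
   13  cddacddd$adaccabcbbba  a
   14  cddd$adaccabcbbbacdda  a
   15  d$adaccabcbbbacddacdd  d
   16  daccabcbbbacddacddd$a  a
   17  dacddd$adaccabcbbbacd  d
   18  dd$adaccabcbbbacddacd  d
   19  ddacddd$adaccabcbbbac  c
   20  ddd$adaccabcbbbacddac  c

dcdbd$bbcacbaaadaddcc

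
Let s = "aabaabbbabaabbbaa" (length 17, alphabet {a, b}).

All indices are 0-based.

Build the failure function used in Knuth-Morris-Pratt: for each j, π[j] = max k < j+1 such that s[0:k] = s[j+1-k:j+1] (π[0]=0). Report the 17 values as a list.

π[0] = 0
j=1 s[j]='a': π[1]=1 (border 'a')
j=2 s[j]='b': k: 1→0; π[2]=0 (border '')
j=3 s[j]='a': π[3]=1 (border 'a')
j=4 s[j]='a': π[4]=2 (border 'aa')
j=5 s[j]='b': π[5]=3 (border 'aab')
j=6 s[j]='b': k: 3→0; π[6]=0 (border '')
j=7 s[j]='b': π[7]=0 (border '')
j=8 s[j]='a': π[8]=1 (border 'a')
j=9 s[j]='b': k: 1→0; π[9]=0 (border '')
j=10 s[j]='a': π[10]=1 (border 'a')
j=11 s[j]='a': π[11]=2 (border 'aa')
j=12 s[j]='b': π[12]=3 (border 'aab')
j=13 s[j]='b': k: 3→0; π[13]=0 (border '')
j=14 s[j]='b': π[14]=0 (border '')
j=15 s[j]='a': π[15]=1 (border 'a')
j=16 s[j]='a': π[16]=2 (border 'aa')

[0, 1, 0, 1, 2, 3, 0, 0, 1, 0, 1, 2, 3, 0, 0, 1, 2]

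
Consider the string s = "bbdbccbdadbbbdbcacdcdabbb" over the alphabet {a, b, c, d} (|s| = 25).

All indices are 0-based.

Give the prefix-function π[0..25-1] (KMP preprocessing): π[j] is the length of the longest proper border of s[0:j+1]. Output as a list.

[0, 1, 0, 1, 0, 0, 1, 0, 0, 0, 1, 2, 2, 3, 4, 5, 0, 0, 0, 0, 0, 0, 1, 2, 2]

π[0] = 0
j=1 s[j]='b': π[1]=1 (border 'b')
j=2 s[j]='d': k: 1→0; π[2]=0 (border '')
j=3 s[j]='b': π[3]=1 (border 'b')
j=4 s[j]='c': k: 1→0; π[4]=0 (border '')
j=5 s[j]='c': π[5]=0 (border '')
j=6 s[j]='b': π[6]=1 (border 'b')
j=7 s[j]='d': k: 1→0; π[7]=0 (border '')
j=8 s[j]='a': π[8]=0 (border '')
j=9 s[j]='d': π[9]=0 (border '')
j=10 s[j]='b': π[10]=1 (border 'b')
j=11 s[j]='b': π[11]=2 (border 'bb')
j=12 s[j]='b': k: 2→1; π[12]=2 (border 'bb')
j=13 s[j]='d': π[13]=3 (border 'bbd')
j=14 s[j]='b': π[14]=4 (border 'bbdb')
j=15 s[j]='c': π[15]=5 (border 'bbdbc')
j=16 s[j]='a': k: 5→0; π[16]=0 (border '')
j=17 s[j]='c': π[17]=0 (border '')
j=18 s[j]='d': π[18]=0 (border '')
j=19 s[j]='c': π[19]=0 (border '')
j=20 s[j]='d': π[20]=0 (border '')
j=21 s[j]='a': π[21]=0 (border '')
j=22 s[j]='b': π[22]=1 (border 'b')
j=23 s[j]='b': π[23]=2 (border 'bb')
j=24 s[j]='b': k: 2→1; π[24]=2 (border 'bb')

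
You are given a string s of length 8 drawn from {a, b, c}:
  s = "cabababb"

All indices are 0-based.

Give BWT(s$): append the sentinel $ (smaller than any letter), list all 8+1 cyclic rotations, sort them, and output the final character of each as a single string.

bcbbbaaa$

rank  rotation   last
    0  $cabababb  b
    1  abababb$c  c
    2  ababb$cab  b
    3  abb$cabab  b
    4  b$cababab  b
    5  bababb$ca  a
    6  babb$caba  a
    7  bb$cababa  a
    8  cabababb$  $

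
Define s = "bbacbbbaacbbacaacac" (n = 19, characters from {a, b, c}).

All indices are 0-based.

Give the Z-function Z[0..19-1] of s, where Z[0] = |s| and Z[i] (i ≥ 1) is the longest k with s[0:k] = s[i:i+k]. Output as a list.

Z[0]=19
i=1: fresh scan; Z[1]=1 scan→box=[1,2)
i=2: fresh scan; Z[2]=0
i=3: fresh scan; Z[3]=0
i=4: fresh scan; Z[4]=2 scan→box=[4,6)
i=5: min(r-i=1, Z[1]=1)=1; Z[5]=3 scan→box=[5,8)
i=6: min(r-i=2, Z[1]=1)=1; Z[6]=1
i=7: min(r-i=1, Z[2]=0)=0; Z[7]=0
i=8: fresh scan; Z[8]=0
i=9: fresh scan; Z[9]=0
i=10: fresh scan; Z[10]=4 scan→box=[10,14)
i=11: min(r-i=3, Z[1]=1)=1; Z[11]=1
i=12: min(r-i=2, Z[2]=0)=0; Z[12]=0
i=13: min(r-i=1, Z[3]=0)=0; Z[13]=0
i=14: fresh scan; Z[14]=0
i=15: fresh scan; Z[15]=0
i=16: fresh scan; Z[16]=0
i=17: fresh scan; Z[17]=0
i=18: fresh scan; Z[18]=0

[19, 1, 0, 0, 2, 3, 1, 0, 0, 0, 4, 1, 0, 0, 0, 0, 0, 0, 0]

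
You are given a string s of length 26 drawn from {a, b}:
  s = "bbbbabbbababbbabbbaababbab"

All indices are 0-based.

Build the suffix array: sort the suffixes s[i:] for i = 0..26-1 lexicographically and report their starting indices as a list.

rank→(start, suffix):
  0 → (18, 'aababbab')
  1 → (24, 'ab')
  2 → (19, 'ababbab')
  3 → (8, 'ababbbabbbaababbab')
  4 → (21, 'abbab')
  5 → (14, 'abbbaababbab')
  6 → (4, 'abbbababbbabbbaababbab')
  7 → (10, 'abbbabbbaababbab')
  8 → (25, 'b')
  9 → (17, 'baababbab')
  10 → (23, 'bab')
  11 → (7, 'bababbbabbbaababbab')
  12 → (20, 'babbab')
  13 → (13, 'babbbaababbab')
  14 → (3, 'babbbababbbabbbaababbab')
  15 → (9, 'babbbabbbaababbab')
  16 → (16, 'bbaababbab')
  17 → (22, 'bbab')
  18 → (6, 'bbababbbabbbaababbab')
  19 → (12, 'bbabbbaababbab')
  20 → (2, 'bbabbbababbbabbbaababbab')
  21 → (15, 'bbbaababbab')
  22 → (5, 'bbbababbbabbbaababbab')
  23 → (11, 'bbbabbbaababbab')
  24 → (1, 'bbbabbbababbbabbbaababbab')
  25 → (0, 'bbbbabbbababbbabbbaababbab')

[18, 24, 19, 8, 21, 14, 4, 10, 25, 17, 23, 7, 20, 13, 3, 9, 16, 22, 6, 12, 2, 15, 5, 11, 1, 0]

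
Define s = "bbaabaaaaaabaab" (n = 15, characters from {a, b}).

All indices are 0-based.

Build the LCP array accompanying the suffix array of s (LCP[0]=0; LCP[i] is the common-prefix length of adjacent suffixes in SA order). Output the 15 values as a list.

sorted suffixes:
  #0 SA[0]=5  'aaaaaabaab'
  #1 SA[1]=6  'aaaaabaab'
  #2 SA[2]=7  'aaaabaab'
  #3 SA[3]=8  'aaabaab'
  #4 SA[4]=12  'aab'
  #5 SA[5]=2  'aabaaaaaabaab'
  #6 SA[6]=9  'aabaab'
  #7 SA[7]=13  'ab'
  #8 SA[8]=3  'abaaaaaabaab'
  #9 SA[9]=10  'abaab'
  #10 SA[10]=14  'b'
  #11 SA[11]=4  'baaaaaabaab'
  #12 SA[12]=11  'baab'
  #13 SA[13]=1  'baabaaaaaabaab'
  #14 SA[14]=0  'bbaabaaaaaabaab'

SA = [5, 6, 7, 8, 12, 2, 9, 13, 3, 10, 14, 4, 11, 1, 0]
i: (SA[i-1],SA[i]) lcp shared
  1: (5,6) 5 'aaaaa'
  2: (6,7) 4 'aaaa'
  3: (7,8) 3 'aaa'
  4: (8,12) 2 'aa'
  5: (12,2) 3 'aab'
  6: (2,9) 5 'aabaa'
  7: (9,13) 1 'a'
  8: (13,3) 2 'ab'
  9: (3,10) 4 'abaa'
  10: (10,14) 0 ''
  11: (14,4) 1 'b'
  12: (4,11) 3 'baa'
  13: (11,1) 4 'baab'
  14: (1,0) 1 'b'

[0, 5, 4, 3, 2, 3, 5, 1, 2, 4, 0, 1, 3, 4, 1]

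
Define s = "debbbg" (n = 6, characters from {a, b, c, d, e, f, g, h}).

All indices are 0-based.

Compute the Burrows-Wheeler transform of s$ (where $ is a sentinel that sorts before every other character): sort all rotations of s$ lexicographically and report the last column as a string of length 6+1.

rank  rotation last
    0  $debbbg  g
    1  bbbg$de  e
    2  bbg$deb  b
    3  bg$debb  b
    4  debbbg$  $
    5  ebbbg$d  d
    6  g$debbb  b

gebb$db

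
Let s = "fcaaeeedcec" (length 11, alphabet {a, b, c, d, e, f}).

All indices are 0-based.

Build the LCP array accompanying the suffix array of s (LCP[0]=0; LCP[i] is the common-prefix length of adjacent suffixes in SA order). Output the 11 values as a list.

rank | idx | suffix
   0 |   2 | aaeeedcec
   1 |   3 | aeeedcec
   2 |  10 | c
   3 |   1 | caaeeedcec
   4 |   8 | cec
   5 |   7 | dcec
   6 |   9 | ec
   7 |   6 | edcec
   8 |   5 | eedcec
   9 |   4 | eeedcec
  10 |   0 | fcaaeeedcec

SA = [2, 3, 10, 1, 8, 7, 9, 6, 5, 4, 0]
[i] adj suffixes → lcp
  [1] 2/3 → 1 ('a')
  [2] 3/10 → 0 ('')
  [3] 10/1 → 1 ('c')
  [4] 1/8 → 1 ('c')
  [5] 8/7 → 0 ('')
  [6] 7/9 → 0 ('')
  [7] 9/6 → 1 ('e')
  [8] 6/5 → 1 ('e')
  [9] 5/4 → 2 ('ee')
  [10] 4/0 → 0 ('')

[0, 1, 0, 1, 1, 0, 0, 1, 1, 2, 0]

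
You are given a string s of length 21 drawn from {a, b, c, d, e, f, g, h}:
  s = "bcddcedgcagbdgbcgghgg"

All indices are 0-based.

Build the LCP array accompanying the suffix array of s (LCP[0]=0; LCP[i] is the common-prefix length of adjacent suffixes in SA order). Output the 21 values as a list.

rank | idx | suffix
   0 |   9 | agbdgbcgghgg
   1 |   0 | bcddcedgcagbdgbcgghgg
   2 |  14 | bcgghgg
   3 |  11 | bdgbcgghgg
   4 |   8 | cagbdgbcgghgg
   5 |   1 | cddcedgcagbdgbcgghgg
   6 |   4 | cedgcagbdgbcgghgg
   7 |  15 | cgghgg
   8 |   3 | dcedgcagbdgbcgghgg
   9 |   2 | ddcedgcagbdgbcgghgg
  10 |  12 | dgbcgghgg
  11 |   6 | dgcagbdgbcgghgg
  12 |   5 | edgcagbdgbcgghgg
  13 |  20 | g
  14 |  13 | gbcgghgg
  15 |  10 | gbdgbcgghgg
  16 |   7 | gcagbdgbcgghgg
  17 |  19 | gg
  18 |  16 | gghgg
  19 |  17 | ghgg
  20 |  18 | hgg

SA = [9, 0, 14, 11, 8, 1, 4, 15, 3, 2, 12, 6, 5, 20, 13, 10, 7, 19, 16, 17, 18]
i: (SA[i-1],SA[i]) lcp shared
  1: (9,0) 0 ''
  2: (0,14) 2 'bc'
  3: (14,11) 1 'b'
  4: (11,8) 0 ''
  5: (8,1) 1 'c'
  6: (1,4) 1 'c'
  7: (4,15) 1 'c'
  8: (15,3) 0 ''
  9: (3,2) 1 'd'
  10: (2,12) 1 'd'
  11: (12,6) 2 'dg'
  12: (6,5) 0 ''
  13: (5,20) 0 ''
  14: (20,13) 1 'g'
  15: (13,10) 2 'gb'
  16: (10,7) 1 'g'
  17: (7,19) 1 'g'
  18: (19,16) 2 'gg'
  19: (16,17) 1 'g'
  20: (17,18) 0 ''

[0, 0, 2, 1, 0, 1, 1, 1, 0, 1, 1, 2, 0, 0, 1, 2, 1, 1, 2, 1, 0]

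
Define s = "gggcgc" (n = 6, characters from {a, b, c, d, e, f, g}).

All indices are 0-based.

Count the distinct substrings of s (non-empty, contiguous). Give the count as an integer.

rank→(start, suffix):
  0 → (5, 'c')
  1 → (3, 'cgc')
  2 → (4, 'gc')
  3 → (2, 'gcgc')
  4 → (1, 'ggcgc')
  5 → (0, 'gggcgc')

SA = [5, 3, 4, 2, 1, 0]
i: (SA[i-1],SA[i]) lcp shared
  1: (5,3) 1 'c'
  2: (3,4) 0 ''
  3: (4,2) 2 'gc'
  4: (2,1) 1 'g'
  5: (1,0) 2 'gg'

n(n+1)/2 = 6·7/2 = 21
Σ LCP = 0 + 1 + 0 + 2 + 1 + 2 = 6
distinct = 21 − 6 = 15

15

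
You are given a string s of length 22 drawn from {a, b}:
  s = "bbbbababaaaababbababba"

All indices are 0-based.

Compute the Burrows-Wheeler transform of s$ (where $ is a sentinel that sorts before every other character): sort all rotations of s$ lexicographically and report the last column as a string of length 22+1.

abbaabbbabbbaabbaaabab$

rank  rotation                 last
    0  $bbbbababaaaababbababba  a
    1  a$bbbbababaaaababbababb  b
    2  aaaababbababba$bbbbabab  b
    3  aaababbababba$bbbbababa  a
    4  aababbababba$bbbbababaa  a
    5  abaaaababbababba$bbbbab  b
    6  ababaaaababbababba$bbbb  b
    7  ababba$bbbbababaaaababb  b
    8  ababbababba$bbbbababaaa  a
    9  abba$bbbbababaaaababbab  b
   10  abbababba$bbbbababaaaab  b
   11  ba$bbbbababaaaababbabab  b
   12  baaaababbababba$bbbbaba  a
   13  babaaaababbababba$bbbba  a
   14  bababaaaababbababba$bbb  b
   15  bababba$bbbbababaaaabab  b
   16  babba$bbbbababaaaababba  a
   17  babbababba$bbbbababaaaa  a
   18  bba$bbbbababaaaababbaba  a
   19  bbababaaaababbababba$bb  b
   20  bbababba$bbbbababaaaaba  a
   21  bbbababaaaababbababba$b  b
   22  bbbbababaaaababbababba$  $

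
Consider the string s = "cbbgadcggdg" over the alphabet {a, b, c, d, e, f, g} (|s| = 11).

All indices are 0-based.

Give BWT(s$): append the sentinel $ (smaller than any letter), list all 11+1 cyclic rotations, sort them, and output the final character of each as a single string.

rank  rotation      last
    0  $cbbgadcggdg  g
    1  adcggdg$cbbg  g
    2  bbgadcggdg$c  c
    3  bgadcggdg$cb  b
    4  cbbgadcggdg$  $
    5  cggdg$cbbgad  d
    6  dcggdg$cbbga  a
    7  dg$cbbgadcgg  g
    8  g$cbbgadcggd  d
    9  gadcggdg$cbb  b
   10  gdg$cbbgadcg  g
   11  ggdg$cbbgadc  c

ggcb$dagdbgc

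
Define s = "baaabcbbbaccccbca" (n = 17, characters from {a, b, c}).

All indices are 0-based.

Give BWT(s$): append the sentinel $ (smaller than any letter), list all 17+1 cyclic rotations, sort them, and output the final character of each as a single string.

rank  rotation            last
    0  $baaabcbbbaccccbca  a
    1  a$baaabcbbbaccccbc  c
    2  aaabcbbbaccccbca$b  b
    3  aabcbbbaccccbca$ba  a
    4  abcbbbaccccbca$baa  a
    5  accccbca$baaabcbbb  b
    6  baaabcbbbaccccbca$  $
    7  baccccbca$baaabcbb  b
    8  bbaccccbca$baaabcb  b
    9  bbbaccccbca$baaabc  c
   10  bca$baaabcbbbacccc  c
   11  bcbbbaccccbca$baaa  a
   12  ca$baaabcbbbaccccb  b
   13  cbbbaccccbca$baaab  b
   14  cbca$baaabcbbbaccc  c
   15  ccbca$baaabcbbbacc  c
   16  cccbca$baaabcbbbac  c
   17  ccccbca$baaabcbbba  a

acbaab$bbccabbccca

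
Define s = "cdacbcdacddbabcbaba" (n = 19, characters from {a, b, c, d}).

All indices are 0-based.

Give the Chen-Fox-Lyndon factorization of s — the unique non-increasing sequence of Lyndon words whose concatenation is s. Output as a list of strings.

["cd", "acbcdacddb", "abcb", "ab", "a"]

emit factor 1: 'cd' (i=0, period=2)
emit factor 2: 'acbcdacddb' (i=2, period=10)
emit factor 3: 'abcb' (i=12, period=4)
emit factor 4: 'ab' (i=16, period=2)
emit factor 5: 'a' (i=18, period=1)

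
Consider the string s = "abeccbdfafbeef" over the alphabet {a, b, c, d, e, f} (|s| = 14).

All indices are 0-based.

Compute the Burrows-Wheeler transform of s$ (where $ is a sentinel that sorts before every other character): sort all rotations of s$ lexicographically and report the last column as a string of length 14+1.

f$fcafcebbbeeda

rank  rotation         last
    0  $abeccbdfafbeef  f
    1  abeccbdfafbeef$  $
    2  afbeef$abeccbdf  f
    3  bdfafbeef$abecc  c
    4  beccbdfafbeef$a  a
    5  beef$abeccbdfaf  f
    6  cbdfafbeef$abec  c
    7  ccbdfafbeef$abe  e
    8  dfafbeef$abeccb  b
    9  eccbdfafbeef$ab  b
   10  eef$abeccbdfafb  b
   11  ef$abeccbdfafbe  e
   12  f$abeccbdfafbee  e
   13  fafbeef$abeccbd  d
   14  fbeef$abeccbdfa  a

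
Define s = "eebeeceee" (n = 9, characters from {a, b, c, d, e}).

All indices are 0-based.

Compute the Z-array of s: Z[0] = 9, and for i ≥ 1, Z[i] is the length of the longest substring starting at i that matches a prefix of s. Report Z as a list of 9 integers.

[9, 1, 0, 2, 1, 0, 2, 2, 1]

Z[0]=9
i=1: fresh scan; Z[1]=1 extend→box=[1,2)
i=2: fresh scan; Z[2]=0
i=3: fresh scan; Z[3]=2 extend→box=[3,5)
i=4: min(r-i=1, Z[1]=1)=1; Z[4]=1
i=5: fresh scan; Z[5]=0
i=6: fresh scan; Z[6]=2 extend→box=[6,8)
i=7: min(r-i=1, Z[1]=1)=1; Z[7]=2 extend→box=[7,9)
i=8: min(r-i=1, Z[1]=1)=1; Z[8]=1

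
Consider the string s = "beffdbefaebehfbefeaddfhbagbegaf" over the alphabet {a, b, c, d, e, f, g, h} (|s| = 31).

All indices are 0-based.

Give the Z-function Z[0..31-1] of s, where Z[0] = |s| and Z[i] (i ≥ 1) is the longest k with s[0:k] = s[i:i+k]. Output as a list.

[31, 0, 0, 0, 0, 3, 0, 0, 0, 0, 2, 0, 0, 0, 3, 0, 0, 0, 0, 0, 0, 0, 0, 1, 0, 0, 2, 0, 0, 0, 0]

Z[0]=31
i=1: outside box; Z[1]=0
i=2: outside box; Z[2]=0
i=3: outside box; Z[3]=0
i=4: outside box; Z[4]=0
i=5: outside box; Z[5]=3 grow→box=[5,8)
i=6: min(r-i=2, Z[1]=0)=0; Z[6]=0
i=7: min(r-i=1, Z[2]=0)=0; Z[7]=0
i=8: outside box; Z[8]=0
i=9: outside box; Z[9]=0
i=10: outside box; Z[10]=2 grow→box=[10,12)
i=11: min(r-i=1, Z[1]=0)=0; Z[11]=0
i=12: outside box; Z[12]=0
i=13: outside box; Z[13]=0
i=14: outside box; Z[14]=3 grow→box=[14,17)
i=15: min(r-i=2, Z[1]=0)=0; Z[15]=0
i=16: min(r-i=1, Z[2]=0)=0; Z[16]=0
i=17: outside box; Z[17]=0
i=18: outside box; Z[18]=0
i=19: outside box; Z[19]=0
i=20: outside box; Z[20]=0
i=21: outside box; Z[21]=0
i=22: outside box; Z[22]=0
i=23: outside box; Z[23]=1 grow→box=[23,24)
i=24: outside box; Z[24]=0
i=25: outside box; Z[25]=0
i=26: outside box; Z[26]=2 grow→box=[26,28)
i=27: min(r-i=1, Z[1]=0)=0; Z[27]=0
i=28: outside box; Z[28]=0
i=29: outside box; Z[29]=0
i=30: outside box; Z[30]=0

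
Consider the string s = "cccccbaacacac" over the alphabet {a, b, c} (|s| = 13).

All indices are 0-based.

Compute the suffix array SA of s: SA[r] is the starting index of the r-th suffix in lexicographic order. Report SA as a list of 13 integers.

sorted suffixes:
  #0 SA[0]=6  'aacacac'
  #1 SA[1]=11  'ac'
  #2 SA[2]=9  'acac'
  #3 SA[3]=7  'acacac'
  #4 SA[4]=5  'baacacac'
  #5 SA[5]=12  'c'
  #6 SA[6]=10  'cac'
  #7 SA[7]=8  'cacac'
  #8 SA[8]=4  'cbaacacac'
  #9 SA[9]=3  'ccbaacacac'
  #10 SA[10]=2  'cccbaacacac'
  #11 SA[11]=1  'ccccbaacacac'
  #12 SA[12]=0  'cccccbaacacac'

[6, 11, 9, 7, 5, 12, 10, 8, 4, 3, 2, 1, 0]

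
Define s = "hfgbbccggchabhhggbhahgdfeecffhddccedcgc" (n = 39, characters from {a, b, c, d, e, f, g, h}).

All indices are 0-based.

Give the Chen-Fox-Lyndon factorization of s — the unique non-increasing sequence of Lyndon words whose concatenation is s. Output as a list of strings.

["h", "fg", "bbccggch", "abhhggbhahgdfeecffhddccedcgc"]

emit factor 1: 'h' (i=0, period=1)
emit factor 2: 'fg' (i=1, period=2)
emit factor 3: 'bbccggch' (i=3, period=8)
emit factor 4: 'abhhggbhahgdfeecffhddccedcgc' (i=11, period=28)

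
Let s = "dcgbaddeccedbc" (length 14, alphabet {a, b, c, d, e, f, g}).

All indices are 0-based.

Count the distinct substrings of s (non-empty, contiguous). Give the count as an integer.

97

rank→(start, suffix):
  0 → (4, 'addeccedbc')
  1 → (3, 'baddeccedbc')
  2 → (12, 'bc')
  3 → (13, 'c')
  4 → (8, 'ccedbc')
  5 → (9, 'cedbc')
  6 → (1, 'cgbaddeccedbc')
  7 → (11, 'dbc')
  8 → (0, 'dcgbaddeccedbc')
  9 → (5, 'ddeccedbc')
  10 → (6, 'deccedbc')
  11 → (7, 'eccedbc')
  12 → (10, 'edbc')
  13 → (2, 'gbaddeccedbc')

SA = [4, 3, 12, 13, 8, 9, 1, 11, 0, 5, 6, 7, 10, 2]
rank  pair      lcp
   1  s[4:],s[3:]  0  ''
   2  s[3:],s[12:]  1  'b'
   3  s[12:],s[13:]  0  ''
   4  s[13:],s[8:]  1  'c'
   5  s[8:],s[9:]  1  'c'
   6  s[9:],s[1:]  1  'c'
   7  s[1:],s[11:]  0  ''
   8  s[11:],s[0:]  1  'd'
   9  s[0:],s[5:]  1  'd'
  10  s[5:],s[6:]  1  'd'
  11  s[6:],s[7:]  0  ''
  12  s[7:],s[10:]  1  'e'
  13  s[10:],s[2:]  0  ''

n(n+1)/2 = 14·15/2 = 105
Σ LCP = 0 + 0 + 1 + 0 + 1 + 1 + 1 + 0 + 1 + 1 + 1 + 0 + 1 + 0 = 8
distinct = 105 − 8 = 97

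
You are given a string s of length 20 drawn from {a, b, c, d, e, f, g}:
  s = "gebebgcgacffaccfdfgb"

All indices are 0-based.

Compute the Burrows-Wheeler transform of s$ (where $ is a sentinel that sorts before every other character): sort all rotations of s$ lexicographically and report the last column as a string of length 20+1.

rank  rotation               last
    0  $gebebgcgacffaccfdfgb  b
    1  accfdfgb$gebebgcgacff  f
    2  acffaccfdfgb$gebebgcg  g
    3  b$gebebgcgacffaccfdfg  g
    4  bebgcgacffaccfdfgb$ge  e
    5  bgcgacffaccfdfgb$gebe  e
    6  ccfdfgb$gebebgcgacffa  a
    7  cfdfgb$gebebgcgacffac  c
    8  cffaccfdfgb$gebebgcga  a
    9  cgacffaccfdfgb$gebebg  g
   10  dfgb$gebebgcgacffaccf  f
   11  ebebgcgacffaccfdfgb$g  g
   12  ebgcgacffaccfdfgb$geb  b
   13  faccfdfgb$gebebgcgacf  f
   14  fdfgb$gebebgcgacffacc  c
   15  ffaccfdfgb$gebebgcgac  c
   16  fgb$gebebgcgacffaccfd  d
   17  gacffaccfdfgb$gebebgc  c
   18  gb$gebebgcgacffaccfdf  f
   19  gcgacffaccfdfgb$gebeb  b
   20  gebebgcgacffaccfdfgb$  $

bfggeeacagfgbfccdcfb$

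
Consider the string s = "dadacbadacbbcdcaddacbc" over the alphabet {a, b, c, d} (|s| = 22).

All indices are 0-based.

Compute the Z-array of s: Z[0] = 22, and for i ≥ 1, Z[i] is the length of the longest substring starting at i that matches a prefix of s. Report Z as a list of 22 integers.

Z[0]=22
i=1: fresh scan; Z[1]=0
i=2: fresh scan; Z[2]=2 extend→box=[2,4)
i=3: min(r-i=1, Z[1]=0)=0; Z[3]=0
i=4: fresh scan; Z[4]=0
i=5: fresh scan; Z[5]=0
i=6: fresh scan; Z[6]=0
i=7: fresh scan; Z[7]=2 extend→box=[7,9)
i=8: min(r-i=1, Z[1]=0)=0; Z[8]=0
i=9: fresh scan; Z[9]=0
i=10: fresh scan; Z[10]=0
i=11: fresh scan; Z[11]=0
i=12: fresh scan; Z[12]=0
i=13: fresh scan; Z[13]=1 extend→box=[13,14)
i=14: fresh scan; Z[14]=0
i=15: fresh scan; Z[15]=0
i=16: fresh scan; Z[16]=1 extend→box=[16,17)
i=17: fresh scan; Z[17]=2 extend→box=[17,19)
i=18: min(r-i=1, Z[1]=0)=0; Z[18]=0
i=19: fresh scan; Z[19]=0
i=20: fresh scan; Z[20]=0
i=21: fresh scan; Z[21]=0

[22, 0, 2, 0, 0, 0, 0, 2, 0, 0, 0, 0, 0, 1, 0, 0, 1, 2, 0, 0, 0, 0]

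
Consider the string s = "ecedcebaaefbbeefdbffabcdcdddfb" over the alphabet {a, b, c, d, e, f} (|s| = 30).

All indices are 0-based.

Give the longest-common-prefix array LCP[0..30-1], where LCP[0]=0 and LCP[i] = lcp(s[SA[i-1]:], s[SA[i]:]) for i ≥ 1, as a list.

rank→(start, suffix):
  0 → (7, 'aaefbbeefdbffabcdcdddfb')
  1 → (20, 'abcdcdddfb')
  2 → (8, 'aefbbeefdbffabcdcdddfb')
  3 → (29, 'b')
  4 → (6, 'baaefbbeefdbffabcdcdddfb')
  5 → (11, 'bbeefdbffabcdcdddfb')
  6 → (21, 'bcdcdddfb')
  7 → (12, 'beefdbffabcdcdddfb')
  8 → (17, 'bffabcdcdddfb')
  9 → (22, 'cdcdddfb')
  10 → (24, 'cdddfb')
  11 → (4, 'cebaaefbbeefdbffabcdcdddfb')
  12 → (1, 'cedcebaaefbbeefdbffabcdcdddfb')
  13 → (16, 'dbffabcdcdddfb')
  14 → (23, 'dcdddfb')
  15 → (3, 'dcebaaefbbeefdbffabcdcdddfb')
  16 → (25, 'dddfb')
  17 → (26, 'ddfb')
  18 → (27, 'dfb')
  19 → (5, 'ebaaefbbeefdbffabcdcdddfb')
  20 → (0, 'ecedcebaaefbbeefdbffabcdcdddfb')
  21 → (2, 'edcebaaefbbeefdbffabcdcdddfb')
  22 → (13, 'eefdbffabcdcdddfb')
  23 → (9, 'efbbeefdbffabcdcdddfb')
  24 → (14, 'efdbffabcdcdddfb')
  25 → (19, 'fabcdcdddfb')
  26 → (28, 'fb')
  27 → (10, 'fbbeefdbffabcdcdddfb')
  28 → (15, 'fdbffabcdcdddfb')
  29 → (18, 'ffabcdcdddfb')

SA = [7, 20, 8, 29, 6, 11, 21, 12, 17, 22, 24, 4, 1, 16, 23, 3, 25, 26, 27, 5, 0, 2, 13, 9, 14, 19, 28, 10, 15, 18]
i: (SA[i-1],SA[i]) lcp shared
  1: (7,20) 1 'a'
  2: (20,8) 1 'a'
  3: (8,29) 0 ''
  4: (29,6) 1 'b'
  5: (6,11) 1 'b'
  6: (11,21) 1 'b'
  7: (21,12) 1 'b'
  8: (12,17) 1 'b'
  9: (17,22) 0 ''
  10: (22,24) 2 'cd'
  11: (24,4) 1 'c'
  12: (4,1) 2 'ce'
  13: (1,16) 0 ''
  14: (16,23) 1 'd'
  15: (23,3) 2 'dc'
  16: (3,25) 1 'd'
  17: (25,26) 2 'dd'
  18: (26,27) 1 'd'
  19: (27,5) 0 ''
  20: (5,0) 1 'e'
  21: (0,2) 1 'e'
  22: (2,13) 1 'e'
  23: (13,9) 1 'e'
  24: (9,14) 2 'ef'
  25: (14,19) 0 ''
  26: (19,28) 1 'f'
  27: (28,10) 2 'fb'
  28: (10,15) 1 'f'
  29: (15,18) 1 'f'

[0, 1, 1, 0, 1, 1, 1, 1, 1, 0, 2, 1, 2, 0, 1, 2, 1, 2, 1, 0, 1, 1, 1, 1, 2, 0, 1, 2, 1, 1]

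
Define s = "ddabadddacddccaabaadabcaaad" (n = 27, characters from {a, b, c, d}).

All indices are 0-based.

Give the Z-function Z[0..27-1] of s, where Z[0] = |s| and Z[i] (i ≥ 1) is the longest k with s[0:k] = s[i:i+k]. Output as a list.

Z[0]=27
i=1: fresh scan; Z[1]=1 extend→box=[1,2)
i=2: fresh scan; Z[2]=0
i=3: fresh scan; Z[3]=0
i=4: fresh scan; Z[4]=0
i=5: fresh scan; Z[5]=2 extend→box=[5,7)
i=6: min(r-i=1, Z[1]=1)=1; Z[6]=3 extend→box=[6,9)
i=7: min(r-i=2, Z[1]=1)=1; Z[7]=1
i=8: min(r-i=1, Z[2]=0)=0; Z[8]=0
i=9: fresh scan; Z[9]=0
i=10: fresh scan; Z[10]=2 extend→box=[10,12)
i=11: min(r-i=1, Z[1]=1)=1; Z[11]=1
i=12: fresh scan; Z[12]=0
i=13: fresh scan; Z[13]=0
i=14: fresh scan; Z[14]=0
i=15: fresh scan; Z[15]=0
i=16: fresh scan; Z[16]=0
i=17: fresh scan; Z[17]=0
i=18: fresh scan; Z[18]=0
i=19: fresh scan; Z[19]=1 extend→box=[19,20)
i=20: fresh scan; Z[20]=0
i=21: fresh scan; Z[21]=0
i=22: fresh scan; Z[22]=0
i=23: fresh scan; Z[23]=0
i=24: fresh scan; Z[24]=0
i=25: fresh scan; Z[25]=0
i=26: fresh scan; Z[26]=1 extend→box=[26,27)

[27, 1, 0, 0, 0, 2, 3, 1, 0, 0, 2, 1, 0, 0, 0, 0, 0, 0, 0, 1, 0, 0, 0, 0, 0, 0, 1]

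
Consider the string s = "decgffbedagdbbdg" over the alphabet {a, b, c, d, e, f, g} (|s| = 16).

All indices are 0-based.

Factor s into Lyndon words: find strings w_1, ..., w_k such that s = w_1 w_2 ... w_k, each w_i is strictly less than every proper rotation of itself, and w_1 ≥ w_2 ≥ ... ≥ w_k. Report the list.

emit factor 1: 'de' (i=0, period=2)
emit factor 2: 'cgff' (i=2, period=4)
emit factor 3: 'bed' (i=6, period=3)
emit factor 4: 'agdbbdg' (i=9, period=7)

["de", "cgff", "bed", "agdbbdg"]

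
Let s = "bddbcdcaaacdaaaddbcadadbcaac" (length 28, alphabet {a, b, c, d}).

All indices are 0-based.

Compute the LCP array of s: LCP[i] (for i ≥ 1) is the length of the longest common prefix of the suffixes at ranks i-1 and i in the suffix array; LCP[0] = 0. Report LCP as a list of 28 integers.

[0, 3, 2, 3, 2, 1, 2, 1, 2, 2, 0, 3, 2, 1, 0, 1, 3, 2, 1, 2, 0, 2, 1, 4, 3, 1, 1, 4]

rank→(start, suffix):
  0 → (7, 'aaacdaaaddbcadadbcaac')
  1 → (12, 'aaaddbcadadbcaac')
  2 → (25, 'aac')
  3 → (8, 'aacdaaaddbcadadbcaac')
  4 → (13, 'aaddbcadadbcaac')
  5 → (26, 'ac')
  6 → (9, 'acdaaaddbcadadbcaac')
  7 → (19, 'adadbcaac')
  8 → (21, 'adbcaac')
  9 → (14, 'addbcadadbcaac')
  10 → (23, 'bcaac')
  11 → (17, 'bcadadbcaac')
  12 → (3, 'bcdcaaacdaaaddbcadadbcaac')
  13 → (0, 'bddbcdcaaacdaaaddbcadadbcaac')
  14 → (27, 'c')
  15 → (6, 'caaacdaaaddbcadadbcaac')
  16 → (24, 'caac')
  17 → (18, 'cadadbcaac')
  18 → (10, 'cdaaaddbcadadbcaac')
  19 → (4, 'cdcaaacdaaaddbcadadbcaac')
  20 → (11, 'daaaddbcadadbcaac')
  21 → (20, 'dadbcaac')
  22 → (22, 'dbcaac')
  23 → (16, 'dbcadadbcaac')
  24 → (2, 'dbcdcaaacdaaaddbcadadbcaac')
  25 → (5, 'dcaaacdaaaddbcadadbcaac')
  26 → (15, 'ddbcadadbcaac')
  27 → (1, 'ddbcdcaaacdaaaddbcadadbcaac')

SA = [7, 12, 25, 8, 13, 26, 9, 19, 21, 14, 23, 17, 3, 0, 27, 6, 24, 18, 10, 4, 11, 20, 22, 16, 2, 5, 15, 1]
i: (SA[i-1],SA[i]) lcp shared
  1: (7,12) 3 'aaa'
  2: (12,25) 2 'aa'
  3: (25,8) 3 'aac'
  4: (8,13) 2 'aa'
  5: (13,26) 1 'a'
  6: (26,9) 2 'ac'
  7: (9,19) 1 'a'
  8: (19,21) 2 'ad'
  9: (21,14) 2 'ad'
  10: (14,23) 0 ''
  11: (23,17) 3 'bca'
  12: (17,3) 2 'bc'
  13: (3,0) 1 'b'
  14: (0,27) 0 ''
  15: (27,6) 1 'c'
  16: (6,24) 3 'caa'
  17: (24,18) 2 'ca'
  18: (18,10) 1 'c'
  19: (10,4) 2 'cd'
  20: (4,11) 0 ''
  21: (11,20) 2 'da'
  22: (20,22) 1 'd'
  23: (22,16) 4 'dbca'
  24: (16,2) 3 'dbc'
  25: (2,5) 1 'd'
  26: (5,15) 1 'd'
  27: (15,1) 4 'ddbc'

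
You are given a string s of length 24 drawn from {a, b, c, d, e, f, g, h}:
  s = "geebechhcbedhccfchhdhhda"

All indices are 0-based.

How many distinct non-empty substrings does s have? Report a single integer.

275

rank | idx | suffix
   0 |  23 | a
   1 |   3 | bechhcbedhccfchhdhhda
   2 |   9 | bedhccfchhdhhda
   3 |   8 | cbedhccfchhdhhda
   4 |  13 | ccfchhdhhda
   5 |  14 | cfchhdhhda
   6 |   5 | chhcbedhccfchhdhhda
   7 |  16 | chhdhhda
   8 |  22 | da
   9 |  11 | dhccfchhdhhda
  10 |  19 | dhhda
  11 |   2 | ebechhcbedhccfchhdhhda
  12 |   4 | echhcbedhccfchhdhhda
  13 |  10 | edhccfchhdhhda
  14 |   1 | eebechhcbedhccfchhdhhda
  15 |  15 | fchhdhhda
  16 |   0 | geebechhcbedhccfchhdhhda
  17 |   7 | hcbedhccfchhdhhda
  18 |  12 | hccfchhdhhda
  19 |  21 | hda
  20 |  18 | hdhhda
  21 |   6 | hhcbedhccfchhdhhda
  22 |  20 | hhda
  23 |  17 | hhdhhda

SA = [23, 3, 9, 8, 13, 14, 5, 16, 22, 11, 19, 2, 4, 10, 1, 15, 0, 7, 12, 21, 18, 6, 20, 17]
rank  pair      lcp
   1  s[23:],s[3:]  0  ''
   2  s[3:],s[9:]  2  'be'
   3  s[9:],s[8:]  0  ''
   4  s[8:],s[13:]  1  'c'
   5  s[13:],s[14:]  1  'c'
   6  s[14:],s[5:]  1  'c'
   7  s[5:],s[16:]  3  'chh'
   8  s[16:],s[22:]  0  ''
   9  s[22:],s[11:]  1  'd'
  10  s[11:],s[19:]  2  'dh'
  11  s[19:],s[2:]  0  ''
  12  s[2:],s[4:]  1  'e'
  13  s[4:],s[10:]  1  'e'
  14  s[10:],s[1:]  1  'e'
  15  s[1:],s[15:]  0  ''
  16  s[15:],s[0:]  0  ''
  17  s[0:],s[7:]  0  ''
  18  s[7:],s[12:]  2  'hc'
  19  s[12:],s[21:]  1  'h'
  20  s[21:],s[18:]  2  'hd'
  21  s[18:],s[6:]  1  'h'
  22  s[6:],s[20:]  2  'hh'
  23  s[20:],s[17:]  3  'hhd'

n(n+1)/2 = 24·25/2 = 300
Σ LCP = 0 + 0 + 2 + 0 + 1 + 1 + 1 + 3 + 0 + 1 + 2 + 0 + 1 + 1 + 1 + 0 + 0 + 0 + 2 + 1 + 2 + 1 + 2 + 3 = 25
distinct = 300 − 25 = 275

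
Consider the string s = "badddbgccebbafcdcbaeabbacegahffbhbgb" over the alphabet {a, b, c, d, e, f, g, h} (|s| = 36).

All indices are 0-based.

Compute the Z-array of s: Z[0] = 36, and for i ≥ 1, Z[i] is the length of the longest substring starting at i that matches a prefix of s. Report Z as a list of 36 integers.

Z[0]=36
i=1: fresh scan; Z[1]=0
i=2: fresh scan; Z[2]=0
i=3: fresh scan; Z[3]=0
i=4: fresh scan; Z[4]=0
i=5: fresh scan; Z[5]=1 scan→box=[5,6)
i=6: fresh scan; Z[6]=0
i=7: fresh scan; Z[7]=0
i=8: fresh scan; Z[8]=0
i=9: fresh scan; Z[9]=0
i=10: fresh scan; Z[10]=1 scan→box=[10,11)
i=11: fresh scan; Z[11]=2 scan→box=[11,13)
i=12: min(r-i=1, Z[1]=0)=0; Z[12]=0
i=13: fresh scan; Z[13]=0
i=14: fresh scan; Z[14]=0
i=15: fresh scan; Z[15]=0
i=16: fresh scan; Z[16]=0
i=17: fresh scan; Z[17]=2 scan→box=[17,19)
i=18: min(r-i=1, Z[1]=0)=0; Z[18]=0
i=19: fresh scan; Z[19]=0
i=20: fresh scan; Z[20]=0
i=21: fresh scan; Z[21]=1 scan→box=[21,22)
i=22: fresh scan; Z[22]=2 scan→box=[22,24)
i=23: min(r-i=1, Z[1]=0)=0; Z[23]=0
i=24: fresh scan; Z[24]=0
i=25: fresh scan; Z[25]=0
i=26: fresh scan; Z[26]=0
i=27: fresh scan; Z[27]=0
i=28: fresh scan; Z[28]=0
i=29: fresh scan; Z[29]=0
i=30: fresh scan; Z[30]=0
i=31: fresh scan; Z[31]=1 scan→box=[31,32)
i=32: fresh scan; Z[32]=0
i=33: fresh scan; Z[33]=1 scan→box=[33,34)
i=34: fresh scan; Z[34]=0
i=35: fresh scan; Z[35]=1 scan→box=[35,36)

[36, 0, 0, 0, 0, 1, 0, 0, 0, 0, 1, 2, 0, 0, 0, 0, 0, 2, 0, 0, 0, 1, 2, 0, 0, 0, 0, 0, 0, 0, 0, 1, 0, 1, 0, 1]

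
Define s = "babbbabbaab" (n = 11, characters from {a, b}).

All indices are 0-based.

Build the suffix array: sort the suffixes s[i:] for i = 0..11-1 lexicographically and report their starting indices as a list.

[8, 9, 5, 1, 10, 7, 4, 0, 6, 3, 2]

rank | idx | suffix
   0 |   8 | aab
   1 |   9 | ab
   2 |   5 | abbaab
   3 |   1 | abbbabbaab
   4 |  10 | b
   5 |   7 | baab
   6 |   4 | babbaab
   7 |   0 | babbbabbaab
   8 |   6 | bbaab
   9 |   3 | bbabbaab
  10 |   2 | bbbabbaab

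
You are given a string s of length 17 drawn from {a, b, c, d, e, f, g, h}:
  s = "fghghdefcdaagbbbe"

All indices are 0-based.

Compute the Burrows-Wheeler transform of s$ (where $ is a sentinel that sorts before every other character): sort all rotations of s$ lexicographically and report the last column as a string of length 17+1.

edagbbfchbde$ahfgg

rank  rotation            last
    0  $fghghdefcdaagbbbe  e
    1  aagbbbe$fghghdefcd  d
    2  agbbbe$fghghdefcda  a
    3  bbbe$fghghdefcdaag  g
    4  bbe$fghghdefcdaagb  b
    5  be$fghghdefcdaagbb  b
    6  cdaagbbbe$fghghdef  f
    7  daagbbbe$fghghdefc  c
    8  defcdaagbbbe$fghgh  h
    9  e$fghghdefcdaagbbb  b
   10  efcdaagbbbe$fghghd  d
   11  fcdaagbbbe$fghghde  e
   12  fghghdefcdaagbbbe$  $
   13  gbbbe$fghghdefcdaa  a
   14  ghdefcdaagbbbe$fgh  h
   15  ghghdefcdaagbbbe$f  f
   16  hdefcdaagbbbe$fghg  g
   17  hghdefcdaagbbbe$fg  g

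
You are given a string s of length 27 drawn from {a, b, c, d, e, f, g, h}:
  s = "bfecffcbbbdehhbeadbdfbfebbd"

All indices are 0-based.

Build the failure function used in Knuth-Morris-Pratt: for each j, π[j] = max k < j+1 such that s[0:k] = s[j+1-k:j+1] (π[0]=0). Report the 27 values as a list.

[0, 0, 0, 0, 0, 0, 0, 1, 1, 1, 0, 0, 0, 0, 1, 0, 0, 0, 1, 0, 0, 1, 2, 3, 1, 1, 0]

π[0] = 0
j=1 s[j]='f': π[1]=0 (border '')
j=2 s[j]='e': π[2]=0 (border '')
j=3 s[j]='c': π[3]=0 (border '')
j=4 s[j]='f': π[4]=0 (border '')
j=5 s[j]='f': π[5]=0 (border '')
j=6 s[j]='c': π[6]=0 (border '')
j=7 s[j]='b': π[7]=1 (border 'b')
j=8 s[j]='b': k: 1→0; π[8]=1 (border 'b')
j=9 s[j]='b': k: 1→0; π[9]=1 (border 'b')
j=10 s[j]='d': k: 1→0; π[10]=0 (border '')
j=11 s[j]='e': π[11]=0 (border '')
j=12 s[j]='h': π[12]=0 (border '')
j=13 s[j]='h': π[13]=0 (border '')
j=14 s[j]='b': π[14]=1 (border 'b')
j=15 s[j]='e': k: 1→0; π[15]=0 (border '')
j=16 s[j]='a': π[16]=0 (border '')
j=17 s[j]='d': π[17]=0 (border '')
j=18 s[j]='b': π[18]=1 (border 'b')
j=19 s[j]='d': k: 1→0; π[19]=0 (border '')
j=20 s[j]='f': π[20]=0 (border '')
j=21 s[j]='b': π[21]=1 (border 'b')
j=22 s[j]='f': π[22]=2 (border 'bf')
j=23 s[j]='e': π[23]=3 (border 'bfe')
j=24 s[j]='b': k: 3→0; π[24]=1 (border 'b')
j=25 s[j]='b': k: 1→0; π[25]=1 (border 'b')
j=26 s[j]='d': k: 1→0; π[26]=0 (border '')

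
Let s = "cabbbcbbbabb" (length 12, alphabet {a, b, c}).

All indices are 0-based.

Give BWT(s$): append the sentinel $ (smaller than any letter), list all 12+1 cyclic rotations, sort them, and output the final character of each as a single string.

rank  rotation       last
    0  $cabbbcbbbabb  b
    1  abb$cabbbcbbb  b
    2  abbbcbbbabb$c  c
    3  b$cabbbcbbbab  b
    4  babb$cabbbcbb  b
    5  bb$cabbbcbbba  a
    6  bbabb$cabbbcb  b
    7  bbbabb$cabbbc  c
    8  bbbcbbbabb$ca  a
    9  bbcbbbabb$cab  b
   10  bcbbbabb$cabb  b
   11  cabbbcbbbabb$  $
   12  cbbbabb$cabbb  b

bbcbbabcabb$b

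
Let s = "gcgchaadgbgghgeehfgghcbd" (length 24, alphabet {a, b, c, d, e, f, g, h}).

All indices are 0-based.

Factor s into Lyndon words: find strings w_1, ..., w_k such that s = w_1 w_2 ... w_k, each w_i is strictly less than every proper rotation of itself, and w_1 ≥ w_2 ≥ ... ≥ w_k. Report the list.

["g", "cgch", "aadgbgghgeehfgghcbd"]

emit factor 1: 'g' (i=0, period=1)
emit factor 2: 'cgch' (i=1, period=4)
emit factor 3: 'aadgbgghgeehfgghcbd' (i=5, period=19)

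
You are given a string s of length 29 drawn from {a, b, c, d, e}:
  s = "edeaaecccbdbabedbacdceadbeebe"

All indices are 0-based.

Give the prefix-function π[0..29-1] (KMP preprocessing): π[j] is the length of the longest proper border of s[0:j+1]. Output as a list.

π[0] = 0
j=1 s[j]='d': π[1]=0 (border '')
j=2 s[j]='e': π[2]=1 (border 'e')
j=3 s[j]='a': k: 1→0; π[3]=0 (border '')
j=4 s[j]='a': π[4]=0 (border '')
j=5 s[j]='e': π[5]=1 (border 'e')
j=6 s[j]='c': k: 1→0; π[6]=0 (border '')
j=7 s[j]='c': π[7]=0 (border '')
j=8 s[j]='c': π[8]=0 (border '')
j=9 s[j]='b': π[9]=0 (border '')
j=10 s[j]='d': π[10]=0 (border '')
j=11 s[j]='b': π[11]=0 (border '')
j=12 s[j]='a': π[12]=0 (border '')
j=13 s[j]='b': π[13]=0 (border '')
j=14 s[j]='e': π[14]=1 (border 'e')
j=15 s[j]='d': π[15]=2 (border 'ed')
j=16 s[j]='b': k: 2→0; π[16]=0 (border '')
j=17 s[j]='a': π[17]=0 (border '')
j=18 s[j]='c': π[18]=0 (border '')
j=19 s[j]='d': π[19]=0 (border '')
j=20 s[j]='c': π[20]=0 (border '')
j=21 s[j]='e': π[21]=1 (border 'e')
j=22 s[j]='a': k: 1→0; π[22]=0 (border '')
j=23 s[j]='d': π[23]=0 (border '')
j=24 s[j]='b': π[24]=0 (border '')
j=25 s[j]='e': π[25]=1 (border 'e')
j=26 s[j]='e': k: 1→0; π[26]=1 (border 'e')
j=27 s[j]='b': k: 1→0; π[27]=0 (border '')
j=28 s[j]='e': π[28]=1 (border 'e')

[0, 0, 1, 0, 0, 1, 0, 0, 0, 0, 0, 0, 0, 0, 1, 2, 0, 0, 0, 0, 0, 1, 0, 0, 0, 1, 1, 0, 1]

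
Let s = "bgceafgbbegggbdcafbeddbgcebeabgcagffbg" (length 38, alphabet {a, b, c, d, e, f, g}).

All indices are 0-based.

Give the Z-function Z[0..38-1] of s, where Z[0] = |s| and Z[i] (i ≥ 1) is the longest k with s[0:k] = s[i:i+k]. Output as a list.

[38, 0, 0, 0, 0, 0, 0, 1, 1, 0, 0, 0, 0, 1, 0, 0, 0, 0, 1, 0, 0, 0, 4, 0, 0, 0, 1, 0, 0, 3, 0, 0, 0, 0, 0, 0, 2, 0]

Z[0]=38
i=1: i≥r, start 0; Z[1]=0
i=2: i≥r, start 0; Z[2]=0
i=3: i≥r, start 0; Z[3]=0
i=4: i≥r, start 0; Z[4]=0
i=5: i≥r, start 0; Z[5]=0
i=6: i≥r, start 0; Z[6]=0
i=7: i≥r, start 0; Z[7]=1 extend→box=[7,8)
i=8: i≥r, start 0; Z[8]=1 extend→box=[8,9)
i=9: i≥r, start 0; Z[9]=0
i=10: i≥r, start 0; Z[10]=0
i=11: i≥r, start 0; Z[11]=0
i=12: i≥r, start 0; Z[12]=0
i=13: i≥r, start 0; Z[13]=1 extend→box=[13,14)
i=14: i≥r, start 0; Z[14]=0
i=15: i≥r, start 0; Z[15]=0
i=16: i≥r, start 0; Z[16]=0
i=17: i≥r, start 0; Z[17]=0
i=18: i≥r, start 0; Z[18]=1 extend→box=[18,19)
i=19: i≥r, start 0; Z[19]=0
i=20: i≥r, start 0; Z[20]=0
i=21: i≥r, start 0; Z[21]=0
i=22: i≥r, start 0; Z[22]=4 extend→box=[22,26)
i=23: min(r-i=3, Z[1]=0)=0; Z[23]=0
i=24: min(r-i=2, Z[2]=0)=0; Z[24]=0
i=25: min(r-i=1, Z[3]=0)=0; Z[25]=0
i=26: i≥r, start 0; Z[26]=1 extend→box=[26,27)
i=27: i≥r, start 0; Z[27]=0
i=28: i≥r, start 0; Z[28]=0
i=29: i≥r, start 0; Z[29]=3 extend→box=[29,32)
i=30: min(r-i=2, Z[1]=0)=0; Z[30]=0
i=31: min(r-i=1, Z[2]=0)=0; Z[31]=0
i=32: i≥r, start 0; Z[32]=0
i=33: i≥r, start 0; Z[33]=0
i=34: i≥r, start 0; Z[34]=0
i=35: i≥r, start 0; Z[35]=0
i=36: i≥r, start 0; Z[36]=2 extend→box=[36,38)
i=37: min(r-i=1, Z[1]=0)=0; Z[37]=0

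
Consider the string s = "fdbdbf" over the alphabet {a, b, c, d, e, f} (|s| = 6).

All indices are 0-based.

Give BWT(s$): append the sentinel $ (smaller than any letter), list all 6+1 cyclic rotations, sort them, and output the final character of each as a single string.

fddfbb$

rank  rotation last
    0  $fdbdbf  f
    1  bdbf$fd  d
    2  bf$fdbd  d
    3  dbdbf$f  f
    4  dbf$fdb  b
    5  f$fdbdb  b
    6  fdbdbf$  $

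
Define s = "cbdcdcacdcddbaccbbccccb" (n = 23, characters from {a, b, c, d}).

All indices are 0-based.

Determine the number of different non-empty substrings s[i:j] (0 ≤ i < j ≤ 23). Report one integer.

243

rank | idx | suffix
   0 |  13 | accbbccccb
   1 |   6 | acdcddbaccbbccccb
   2 |  22 | b
   3 |  12 | baccbbccccb
   4 |  16 | bbccccb
   5 |  17 | bccccb
   6 |   1 | bdcdcacdcddbaccbbccccb
   7 |   5 | cacdcddbaccbbccccb
   8 |  21 | cb
   9 |  15 | cbbccccb
  10 |   0 | cbdcdcacdcddbaccbbccccb
  11 |  20 | ccb
  12 |  14 | ccbbccccb
  13 |  19 | cccb
  14 |  18 | ccccb
  15 |   3 | cdcacdcddbaccbbccccb
  16 |   7 | cdcddbaccbbccccb
  17 |   9 | cddbaccbbccccb
  18 |  11 | dbaccbbccccb
  19 |   4 | dcacdcddbaccbbccccb
  20 |   2 | dcdcacdcddbaccbbccccb
  21 |   8 | dcddbaccbbccccb
  22 |  10 | ddbaccbbccccb

SA = [13, 6, 22, 12, 16, 17, 1, 5, 21, 15, 0, 20, 14, 19, 18, 3, 7, 9, 11, 4, 2, 8, 10]
i: (SA[i-1],SA[i]) lcp shared
  1: (13,6) 2 'ac'
  2: (6,22) 0 ''
  3: (22,12) 1 'b'
  4: (12,16) 1 'b'
  5: (16,17) 1 'b'
  6: (17,1) 1 'b'
  7: (1,5) 0 ''
  8: (5,21) 1 'c'
  9: (21,15) 2 'cb'
  10: (15,0) 2 'cb'
  11: (0,20) 1 'c'
  12: (20,14) 3 'ccb'
  13: (14,19) 2 'cc'
  14: (19,18) 3 'ccc'
  15: (18,3) 1 'c'
  16: (3,7) 3 'cdc'
  17: (7,9) 2 'cd'
  18: (9,11) 0 ''
  19: (11,4) 1 'd'
  20: (4,2) 2 'dc'
  21: (2,8) 3 'dcd'
  22: (8,10) 1 'd'

n(n+1)/2 = 23·24/2 = 276
Σ LCP = 0 + 2 + 0 + 1 + 1 + 1 + 1 + 0 + 1 + 2 + 2 + 1 + 3 + 2 + 3 + 1 + 3 + 2 + 0 + 1 + 2 + 3 + 1 = 33
distinct = 276 − 33 = 243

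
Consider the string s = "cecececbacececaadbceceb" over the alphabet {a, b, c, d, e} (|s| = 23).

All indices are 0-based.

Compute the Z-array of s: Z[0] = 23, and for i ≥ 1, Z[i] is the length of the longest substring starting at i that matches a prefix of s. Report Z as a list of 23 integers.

[23, 0, 5, 0, 3, 0, 1, 0, 0, 5, 0, 3, 0, 1, 0, 0, 0, 0, 4, 0, 2, 0, 0]

Z[0]=23
i=1: outside box; Z[1]=0
i=2: outside box; Z[2]=5 extend→box=[2,7)
i=3: min(r-i=4, Z[1]=0)=0; Z[3]=0
i=4: min(r-i=3, Z[2]=5)=3; Z[4]=3
i=5: min(r-i=2, Z[3]=0)=0; Z[5]=0
i=6: min(r-i=1, Z[4]=3)=1; Z[6]=1
i=7: outside box; Z[7]=0
i=8: outside box; Z[8]=0
i=9: outside box; Z[9]=5 extend→box=[9,14)
i=10: min(r-i=4, Z[1]=0)=0; Z[10]=0
i=11: min(r-i=3, Z[2]=5)=3; Z[11]=3
i=12: min(r-i=2, Z[3]=0)=0; Z[12]=0
i=13: min(r-i=1, Z[4]=3)=1; Z[13]=1
i=14: outside box; Z[14]=0
i=15: outside box; Z[15]=0
i=16: outside box; Z[16]=0
i=17: outside box; Z[17]=0
i=18: outside box; Z[18]=4 extend→box=[18,22)
i=19: min(r-i=3, Z[1]=0)=0; Z[19]=0
i=20: min(r-i=2, Z[2]=5)=2; Z[20]=2
i=21: min(r-i=1, Z[3]=0)=0; Z[21]=0
i=22: outside box; Z[22]=0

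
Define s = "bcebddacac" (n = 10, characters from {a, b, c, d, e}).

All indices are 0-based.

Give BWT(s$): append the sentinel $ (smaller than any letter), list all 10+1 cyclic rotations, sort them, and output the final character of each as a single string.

ccd$eaabdbc

rank  rotation     last
    0  $bcebddacac  c
    1  ac$bcebddac  c
    2  acac$bcebdd  d
    3  bcebddacac$  $
    4  bddacac$bce  e
    5  c$bcebddaca  a
    6  cac$bcebdda  a
    7  cebddacac$b  b
    8  dacac$bcebd  d
    9  ddacac$bceb  b
   10  ebddacac$bc  c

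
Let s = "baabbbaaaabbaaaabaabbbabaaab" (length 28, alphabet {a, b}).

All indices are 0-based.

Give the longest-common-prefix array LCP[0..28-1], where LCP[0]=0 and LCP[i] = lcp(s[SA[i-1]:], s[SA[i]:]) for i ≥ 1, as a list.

[0, 5, 3, 4, 4, 2, 3, 3, 4, 6, 1, 2, 4, 2, 3, 5, 0, 1, 6, 4, 3, 7, 2, 1, 7, 3, 2, 4]

rank | idx | suffix
   0 |  12 | aaaabaabbbabaaab
   1 |   6 | aaaabbaaaabaabbbabaaab
   2 |  24 | aaab
   3 |  13 | aaabaabbbabaaab
   4 |   7 | aaabbaaaabaabbbabaaab
   5 |  25 | aab
   6 |  14 | aabaabbbabaaab
   7 |   8 | aabbaaaabaabbbabaaab
   8 |   1 | aabbbaaaabbaaaabaabbbabaaab
   9 |  17 | aabbbabaaab
  10 |  26 | ab
  11 |  22 | abaaab
  12 |  15 | abaabbbabaaab
  13 |   9 | abbaaaabaabbbabaaab
  14 |   2 | abbbaaaabbaaaabaabbbabaaab
  15 |  18 | abbbabaaab
  16 |  27 | b
  17 |  11 | baaaabaabbbabaaab
  18 |   5 | baaaabbaaaabaabbbabaaab
  19 |  23 | baaab
  20 |   0 | baabbbaaaabbaaaabaabbbabaaab
  21 |  16 | baabbbabaaab
  22 |  21 | babaaab
  23 |  10 | bbaaaabaabbbabaaab
  24 |   4 | bbaaaabbaaaabaabbbabaaab
  25 |  20 | bbabaaab
  26 |   3 | bbbaaaabbaaaabaabbbabaaab
  27 |  19 | bbbabaaab

SA = [12, 6, 24, 13, 7, 25, 14, 8, 1, 17, 26, 22, 15, 9, 2, 18, 27, 11, 5, 23, 0, 16, 21, 10, 4, 20, 3, 19]
rank  pair      lcp
   1  s[12:],s[6:]  5  'aaaab'
   2  s[6:],s[24:]  3  'aaa'
   3  s[24:],s[13:]  4  'aaab'
   4  s[13:],s[7:]  4  'aaab'
   5  s[7:],s[25:]  2  'aa'
   6  s[25:],s[14:]  3  'aab'
   7  s[14:],s[8:]  3  'aab'
   8  s[8:],s[1:]  4  'aabb'
   9  s[1:],s[17:]  6  'aabbba'
  10  s[17:],s[26:]  1  'a'
  11  s[26:],s[22:]  2  'ab'
  12  s[22:],s[15:]  4  'abaa'
  13  s[15:],s[9:]  2  'ab'
  14  s[9:],s[2:]  3  'abb'
  15  s[2:],s[18:]  5  'abbba'
  16  s[18:],s[27:]  0  ''
  17  s[27:],s[11:]  1  'b'
  18  s[11:],s[5:]  6  'baaaab'
  19  s[5:],s[23:]  4  'baaa'
  20  s[23:],s[0:]  3  'baa'
  21  s[0:],s[16:]  7  'baabbba'
  22  s[16:],s[21:]  2  'ba'
  23  s[21:],s[10:]  1  'b'
  24  s[10:],s[4:]  7  'bbaaaab'
  25  s[4:],s[20:]  3  'bba'
  26  s[20:],s[3:]  2  'bb'
  27  s[3:],s[19:]  4  'bbba'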